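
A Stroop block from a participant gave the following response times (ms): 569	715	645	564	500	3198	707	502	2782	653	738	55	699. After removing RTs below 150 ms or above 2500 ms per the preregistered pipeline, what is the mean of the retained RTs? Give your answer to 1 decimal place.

Excluded: 55, 2782, 3198
Retained (n=10): Σ = 6292
Mean = 6292/10 = 629.2000

629.2 ms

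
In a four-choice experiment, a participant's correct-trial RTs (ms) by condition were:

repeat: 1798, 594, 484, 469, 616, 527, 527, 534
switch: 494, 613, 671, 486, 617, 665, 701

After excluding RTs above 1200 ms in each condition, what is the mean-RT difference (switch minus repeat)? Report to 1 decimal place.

repeat: exclude 1798
M(repeat) = 3751/7 = 535.857
M(switch) = 4247/7 = 606.714
Difference = 606.714 − 535.857 = 70.857 ms

70.9 ms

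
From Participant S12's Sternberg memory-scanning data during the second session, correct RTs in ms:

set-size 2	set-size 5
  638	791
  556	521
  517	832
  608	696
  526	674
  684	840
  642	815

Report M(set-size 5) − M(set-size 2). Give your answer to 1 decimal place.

M(set-size 2) = 4171/7 = 595.857
M(set-size 5) = 5169/7 = 738.429
Difference = 738.429 − 595.857 = 142.571 ms

142.6 ms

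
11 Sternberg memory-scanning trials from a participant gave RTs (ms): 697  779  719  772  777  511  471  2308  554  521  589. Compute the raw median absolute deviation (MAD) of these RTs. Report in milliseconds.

Sorted: 471, 511, 521, 554, 589, 697, 719, 772, 777, 779, 2308 → median = 697
|x − 697|: 0, 82, 22, 75, 80, 186, 226, 1611, 143, 176, 108
Sorted deviations: 0, 22, 75, 80, 82, 108, 143, 176, 186, 226, 1611 → MAD = 108

108 ms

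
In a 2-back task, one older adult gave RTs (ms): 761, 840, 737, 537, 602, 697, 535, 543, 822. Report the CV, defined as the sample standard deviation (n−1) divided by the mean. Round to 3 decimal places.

n = 9, Σ = 6074, M = 674.8889
Σ(x−M)² = 121954.889; s = √(121954.889/8) = 123.4681
CV = 123.4681 / 674.8889 = 0.18295

0.183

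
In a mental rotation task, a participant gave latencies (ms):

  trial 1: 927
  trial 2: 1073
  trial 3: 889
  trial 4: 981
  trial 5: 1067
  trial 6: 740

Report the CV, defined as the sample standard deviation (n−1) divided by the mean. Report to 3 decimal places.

n = 6, Σ = 5677, M = 946.1667
Σ(x−M)² = 78040.833; s = √(78040.833/5) = 124.9326
CV = 124.9326 / 946.1667 = 0.13204

0.132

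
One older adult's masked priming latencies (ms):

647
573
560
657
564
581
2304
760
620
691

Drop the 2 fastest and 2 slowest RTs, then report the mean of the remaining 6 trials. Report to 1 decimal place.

628.2 ms

Sorted: 560, 564, 573, 581, 620, 647, 657, 691, 760, 2304
Drop lowest 2 (560, 564) and highest 2 (760, 2304)
Remaining (n=6): Σ = 3769, mean = 3769/6 = 628.167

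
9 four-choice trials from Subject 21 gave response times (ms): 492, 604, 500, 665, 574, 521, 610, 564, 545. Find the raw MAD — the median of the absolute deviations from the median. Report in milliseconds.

Sorted: 492, 500, 521, 545, 564, 574, 604, 610, 665 → median = 564
|x − 564|: 72, 40, 64, 101, 10, 43, 46, 0, 19
Sorted deviations: 0, 10, 19, 40, 43, 46, 64, 72, 101 → MAD = 43

43 ms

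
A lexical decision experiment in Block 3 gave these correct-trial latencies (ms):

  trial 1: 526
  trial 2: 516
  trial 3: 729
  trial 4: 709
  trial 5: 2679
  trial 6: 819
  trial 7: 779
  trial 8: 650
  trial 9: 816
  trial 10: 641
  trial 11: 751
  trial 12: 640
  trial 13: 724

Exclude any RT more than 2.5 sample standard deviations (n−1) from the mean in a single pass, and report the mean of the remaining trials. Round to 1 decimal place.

691.7 ms

n = 13, ΣRT = 10979, M = 844.538
Σ(x−M)² = 3756523.23; s = √(3756523.23/12) = 559.503
Cutoffs: 844.538 ± 2.5·559.503 → [-554.2, 2243.3]
Outside: 2679 → excluded.
Retained (n=12): Σ = 8300, mean = 8300/12 = 691.667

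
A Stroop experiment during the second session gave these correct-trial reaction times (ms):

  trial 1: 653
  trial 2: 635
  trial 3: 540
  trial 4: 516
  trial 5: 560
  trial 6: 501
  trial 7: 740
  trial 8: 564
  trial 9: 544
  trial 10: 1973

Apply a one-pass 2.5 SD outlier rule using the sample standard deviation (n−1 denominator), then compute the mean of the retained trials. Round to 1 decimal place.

n = 10, ΣRT = 7226, M = 722.600
Σ(x−M)² = 1784944.40; s = √(1784944.40/9) = 445.339
Cutoffs: 722.600 ± 2.5·445.339 → [-390.7, 1835.9]
Outside: 1973 → excluded.
Retained (n=9): Σ = 5253, mean = 5253/9 = 583.667

583.7 ms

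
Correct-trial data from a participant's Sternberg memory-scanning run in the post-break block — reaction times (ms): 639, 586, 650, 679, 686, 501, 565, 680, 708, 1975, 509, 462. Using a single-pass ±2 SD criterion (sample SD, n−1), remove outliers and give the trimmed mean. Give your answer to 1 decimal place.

n = 12, ΣRT = 8640, M = 720.000
Σ(x−M)² = 1792094.00; s = √(1792094.00/11) = 403.631
Cutoffs: 720.000 ± 2·403.631 → [-87.3, 1527.3]
Outside: 1975 → excluded.
Retained (n=11): Σ = 6665, mean = 6665/11 = 605.909

605.9 ms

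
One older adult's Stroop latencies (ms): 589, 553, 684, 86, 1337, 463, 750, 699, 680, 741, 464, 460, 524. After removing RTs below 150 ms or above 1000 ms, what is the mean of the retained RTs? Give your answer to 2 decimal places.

Excluded: 86, 1337
Retained (n=11): Σ = 6607
Mean = 6607/11 = 600.6364

600.64 ms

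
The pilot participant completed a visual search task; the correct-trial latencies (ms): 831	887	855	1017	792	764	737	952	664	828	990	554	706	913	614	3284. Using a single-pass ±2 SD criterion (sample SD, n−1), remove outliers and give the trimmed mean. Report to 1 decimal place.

806.9 ms

n = 16, ΣRT = 15388, M = 961.750
Σ(x−M)² = 6010821.00; s = √(6010821.00/15) = 633.026
Cutoffs: 961.750 ± 2·633.026 → [-304.3, 2227.8]
Outside: 3284 → excluded.
Retained (n=15): Σ = 12104, mean = 12104/15 = 806.933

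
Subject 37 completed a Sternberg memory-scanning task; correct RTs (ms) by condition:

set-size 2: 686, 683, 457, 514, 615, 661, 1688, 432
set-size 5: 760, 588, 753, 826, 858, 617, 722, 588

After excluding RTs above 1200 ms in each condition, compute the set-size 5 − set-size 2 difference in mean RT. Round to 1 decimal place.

set-size 2: exclude 1688
M(set-size 2) = 4048/7 = 578.286
M(set-size 5) = 5712/8 = 714.000
Difference = 714.000 − 578.286 = 135.714 ms

135.7 ms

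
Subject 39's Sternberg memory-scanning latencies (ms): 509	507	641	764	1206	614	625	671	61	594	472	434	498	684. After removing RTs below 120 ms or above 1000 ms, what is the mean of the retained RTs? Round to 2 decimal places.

584.42 ms

Excluded: 61, 1206
Retained (n=12): Σ = 7013
Mean = 7013/12 = 584.4167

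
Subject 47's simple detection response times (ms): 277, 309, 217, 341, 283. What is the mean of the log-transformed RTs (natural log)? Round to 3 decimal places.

5.643

ln(RT): 5.6240, 5.7333, 5.3799, 5.8319, 5.6454
Σ ln(RT) = 28.2146
Mean = 28.2146/5 = 5.64292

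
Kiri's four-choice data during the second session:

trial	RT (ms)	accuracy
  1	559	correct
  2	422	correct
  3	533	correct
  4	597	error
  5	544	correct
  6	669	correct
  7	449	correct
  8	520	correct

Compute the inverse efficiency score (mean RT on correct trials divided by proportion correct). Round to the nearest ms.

603 ms

Correct trials (n=7): 559, 422, 533, 544, 669, 449, 520
Mean correct RT = 3696/7 = 528.0000 ms
Proportion correct = 7/8
IES = 528.0000 / (7/8) = 603.429 ms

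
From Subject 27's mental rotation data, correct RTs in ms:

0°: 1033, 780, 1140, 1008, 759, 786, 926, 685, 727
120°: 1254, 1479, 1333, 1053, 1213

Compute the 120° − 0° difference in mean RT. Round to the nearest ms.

M(0°) = 7844/9 = 871.556
M(120°) = 6332/5 = 1266.400
Difference = 1266.400 − 871.556 = 394.844 ms

395 ms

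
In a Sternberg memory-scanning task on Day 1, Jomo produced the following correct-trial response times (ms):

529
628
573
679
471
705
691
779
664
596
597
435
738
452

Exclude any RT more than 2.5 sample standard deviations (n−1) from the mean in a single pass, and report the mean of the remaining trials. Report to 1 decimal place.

n = 14, ΣRT = 8537, M = 609.786
Σ(x−M)² = 151736.36; s = √(151736.36/13) = 108.037
Cutoffs: 609.786 ± 2.5·108.037 → [339.7, 879.9]
No RTs fall outside the cutoffs; all 14 retained. Mean = 8537/14 = 609.786

609.8 ms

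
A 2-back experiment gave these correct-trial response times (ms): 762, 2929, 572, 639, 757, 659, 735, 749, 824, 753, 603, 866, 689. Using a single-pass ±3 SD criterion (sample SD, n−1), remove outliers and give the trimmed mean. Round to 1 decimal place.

n = 13, ΣRT = 11537, M = 887.462
Σ(x−M)² = 4599373.23; s = √(4599373.23/12) = 619.097
Cutoffs: 887.462 ± 3·619.097 → [-969.8, 2744.8]
Outside: 2929 → excluded.
Retained (n=12): Σ = 8608, mean = 8608/12 = 717.333

717.3 ms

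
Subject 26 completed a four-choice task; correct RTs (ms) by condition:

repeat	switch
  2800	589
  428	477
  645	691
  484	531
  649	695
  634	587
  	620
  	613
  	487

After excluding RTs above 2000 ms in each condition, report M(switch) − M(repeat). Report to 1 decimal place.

19.8 ms

repeat: exclude 2800
M(repeat) = 2840/5 = 568.000
M(switch) = 5290/9 = 587.778
Difference = 587.778 − 568.000 = 19.778 ms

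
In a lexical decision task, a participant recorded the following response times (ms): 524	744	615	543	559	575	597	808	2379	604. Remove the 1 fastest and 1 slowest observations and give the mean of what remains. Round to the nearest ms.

Sorted: 524, 543, 559, 575, 597, 604, 615, 744, 808, 2379
Drop lowest 1 (524) and highest 1 (2379)
Remaining (n=8): Σ = 5045, mean = 5045/8 = 630.625

631 ms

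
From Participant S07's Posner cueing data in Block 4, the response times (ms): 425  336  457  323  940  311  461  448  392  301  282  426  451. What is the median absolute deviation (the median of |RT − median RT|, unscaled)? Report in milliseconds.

36 ms

Sorted: 282, 301, 311, 323, 336, 392, 425, 426, 448, 451, 457, 461, 940 → median = 425
|x − 425|: 0, 89, 32, 102, 515, 114, 36, 23, 33, 124, 143, 1, 26
Sorted deviations: 0, 1, 23, 26, 32, 33, 36, 89, 102, 114, 124, 143, 515 → MAD = 36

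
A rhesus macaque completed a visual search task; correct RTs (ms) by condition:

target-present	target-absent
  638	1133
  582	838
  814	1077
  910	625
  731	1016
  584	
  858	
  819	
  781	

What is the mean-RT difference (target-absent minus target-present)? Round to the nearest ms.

191 ms

M(target-present) = 6717/9 = 746.333
M(target-absent) = 4689/5 = 937.800
Difference = 937.800 − 746.333 = 191.467 ms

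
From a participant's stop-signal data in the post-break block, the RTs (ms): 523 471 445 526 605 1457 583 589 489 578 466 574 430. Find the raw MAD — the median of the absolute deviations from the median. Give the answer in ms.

57 ms

Sorted: 430, 445, 466, 471, 489, 523, 526, 574, 578, 583, 589, 605, 1457 → median = 526
|x − 526|: 3, 55, 81, 0, 79, 931, 57, 63, 37, 52, 60, 48, 96
Sorted deviations: 0, 3, 37, 48, 52, 55, 57, 60, 63, 79, 81, 96, 931 → MAD = 57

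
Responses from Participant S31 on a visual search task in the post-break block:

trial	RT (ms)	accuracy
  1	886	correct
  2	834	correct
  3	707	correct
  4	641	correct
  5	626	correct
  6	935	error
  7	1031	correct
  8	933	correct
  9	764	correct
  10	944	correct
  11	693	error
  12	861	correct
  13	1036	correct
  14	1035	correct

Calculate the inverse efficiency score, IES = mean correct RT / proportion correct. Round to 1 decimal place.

1001.2 ms

Correct trials (n=12): 886, 834, 707, 641, 626, 1031, 933, 764, 944, 861, 1036, 1035
Mean correct RT = 10298/12 = 858.1667 ms
Proportion correct = 12/14
IES = 858.1667 / (12/14) = 1001.194 ms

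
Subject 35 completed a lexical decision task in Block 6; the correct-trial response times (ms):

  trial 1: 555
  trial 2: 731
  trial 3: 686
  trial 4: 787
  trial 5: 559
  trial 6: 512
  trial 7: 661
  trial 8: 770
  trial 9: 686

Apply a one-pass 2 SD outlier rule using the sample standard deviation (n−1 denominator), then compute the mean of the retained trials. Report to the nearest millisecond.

661 ms

n = 9, ΣRT = 5947, M = 660.778
Σ(x−M)² = 77747.56; s = √(77747.56/8) = 98.582
Cutoffs: 660.778 ± 2·98.582 → [463.6, 857.9]
No RTs fall outside the cutoffs; all 9 retained. Mean = 5947/9 = 660.778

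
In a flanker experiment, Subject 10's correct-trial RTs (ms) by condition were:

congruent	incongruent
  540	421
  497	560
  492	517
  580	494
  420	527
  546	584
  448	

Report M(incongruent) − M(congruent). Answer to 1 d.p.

M(congruent) = 3523/7 = 503.286
M(incongruent) = 3103/6 = 517.167
Difference = 517.167 − 503.286 = 13.881 ms

13.9 ms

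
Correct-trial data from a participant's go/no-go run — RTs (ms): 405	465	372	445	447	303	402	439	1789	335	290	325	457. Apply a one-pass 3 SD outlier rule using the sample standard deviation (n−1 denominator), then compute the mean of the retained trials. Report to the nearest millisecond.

n = 13, ΣRT = 6474, M = 498.000
Σ(x−M)² = 1849870.00; s = √(1849870.00/12) = 392.627
Cutoffs: 498.000 ± 3·392.627 → [-679.9, 1675.9]
Outside: 1789 → excluded.
Retained (n=12): Σ = 4685, mean = 4685/12 = 390.417

390 ms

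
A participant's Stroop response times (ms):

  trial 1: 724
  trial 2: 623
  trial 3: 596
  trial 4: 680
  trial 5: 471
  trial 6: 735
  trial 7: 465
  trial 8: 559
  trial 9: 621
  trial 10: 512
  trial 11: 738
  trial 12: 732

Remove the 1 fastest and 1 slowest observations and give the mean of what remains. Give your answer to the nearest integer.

Sorted: 465, 471, 512, 559, 596, 621, 623, 680, 724, 732, 735, 738
Drop lowest 1 (465) and highest 1 (738)
Remaining (n=10): Σ = 6253, mean = 6253/10 = 625.300

625 ms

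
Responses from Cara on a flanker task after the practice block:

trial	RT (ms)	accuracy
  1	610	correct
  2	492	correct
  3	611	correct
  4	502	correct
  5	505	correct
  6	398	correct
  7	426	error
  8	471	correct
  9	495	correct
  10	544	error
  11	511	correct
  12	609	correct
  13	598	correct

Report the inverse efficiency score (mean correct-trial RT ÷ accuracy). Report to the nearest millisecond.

623 ms

Correct trials (n=11): 610, 492, 611, 502, 505, 398, 471, 495, 511, 609, 598
Mean correct RT = 5802/11 = 527.4545 ms
Proportion correct = 11/13
IES = 527.4545 / (11/13) = 623.355 ms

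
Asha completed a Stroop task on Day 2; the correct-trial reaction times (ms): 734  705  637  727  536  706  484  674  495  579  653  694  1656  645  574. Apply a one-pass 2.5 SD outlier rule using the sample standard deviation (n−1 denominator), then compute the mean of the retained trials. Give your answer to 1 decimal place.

n = 15, ΣRT = 10499, M = 699.933
Σ(x−M)² = 1071890.93; s = √(1071890.93/14) = 276.701
Cutoffs: 699.933 ± 2.5·276.701 → [8.2, 1391.7]
Outside: 1656 → excluded.
Retained (n=14): Σ = 8843, mean = 8843/14 = 631.643

631.6 ms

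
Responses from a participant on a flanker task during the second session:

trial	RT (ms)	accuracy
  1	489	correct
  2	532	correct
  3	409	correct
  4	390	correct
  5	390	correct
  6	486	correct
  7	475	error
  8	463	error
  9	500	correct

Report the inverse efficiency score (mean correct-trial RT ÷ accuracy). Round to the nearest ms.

587 ms

Correct trials (n=7): 489, 532, 409, 390, 390, 486, 500
Mean correct RT = 3196/7 = 456.5714 ms
Proportion correct = 7/9
IES = 456.5714 / (7/9) = 587.020 ms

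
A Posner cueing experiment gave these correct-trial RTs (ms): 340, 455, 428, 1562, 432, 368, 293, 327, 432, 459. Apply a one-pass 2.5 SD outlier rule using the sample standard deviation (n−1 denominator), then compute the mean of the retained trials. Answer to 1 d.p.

n = 10, ΣRT = 5096, M = 509.600
Σ(x−M)² = 1260862.40; s = √(1260862.40/9) = 374.294
Cutoffs: 509.600 ± 2.5·374.294 → [-426.1, 1445.3]
Outside: 1562 → excluded.
Retained (n=9): Σ = 3534, mean = 3534/9 = 392.667

392.7 ms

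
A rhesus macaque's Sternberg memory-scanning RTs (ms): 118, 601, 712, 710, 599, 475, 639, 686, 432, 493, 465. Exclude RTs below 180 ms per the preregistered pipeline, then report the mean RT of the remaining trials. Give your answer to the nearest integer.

Excluded: 118
Retained (n=10): Σ = 5812
Mean = 5812/10 = 581.2000

581 ms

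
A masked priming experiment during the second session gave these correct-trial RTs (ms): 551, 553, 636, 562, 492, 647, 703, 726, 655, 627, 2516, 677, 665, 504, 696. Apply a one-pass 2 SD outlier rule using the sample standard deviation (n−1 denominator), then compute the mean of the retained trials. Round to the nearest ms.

n = 15, ΣRT = 11210, M = 747.333
Σ(x−M)² = 3425497.33; s = √(3425497.33/14) = 494.650
Cutoffs: 747.333 ± 2·494.650 → [-242.0, 1736.6]
Outside: 2516 → excluded.
Retained (n=14): Σ = 8694, mean = 8694/14 = 621.000

621 ms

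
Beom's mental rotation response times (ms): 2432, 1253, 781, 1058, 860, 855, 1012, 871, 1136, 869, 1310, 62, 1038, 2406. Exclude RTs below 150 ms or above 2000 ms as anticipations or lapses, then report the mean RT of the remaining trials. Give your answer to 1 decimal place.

Excluded: 62, 2406, 2432
Retained (n=11): Σ = 11043
Mean = 11043/11 = 1003.9091

1003.9 ms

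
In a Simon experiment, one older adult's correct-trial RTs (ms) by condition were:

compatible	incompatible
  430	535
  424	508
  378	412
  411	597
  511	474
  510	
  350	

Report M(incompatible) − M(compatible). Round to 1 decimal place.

74.6 ms

M(compatible) = 3014/7 = 430.571
M(incompatible) = 2526/5 = 505.200
Difference = 505.200 − 430.571 = 74.629 ms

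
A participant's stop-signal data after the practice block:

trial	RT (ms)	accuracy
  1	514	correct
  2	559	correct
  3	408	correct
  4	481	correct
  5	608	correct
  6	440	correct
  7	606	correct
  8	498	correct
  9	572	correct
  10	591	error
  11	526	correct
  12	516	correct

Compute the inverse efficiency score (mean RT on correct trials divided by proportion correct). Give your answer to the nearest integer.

568 ms

Correct trials (n=11): 514, 559, 408, 481, 608, 440, 606, 498, 572, 526, 516
Mean correct RT = 5728/11 = 520.7273 ms
Proportion correct = 11/12
IES = 520.7273 / (11/12) = 568.066 ms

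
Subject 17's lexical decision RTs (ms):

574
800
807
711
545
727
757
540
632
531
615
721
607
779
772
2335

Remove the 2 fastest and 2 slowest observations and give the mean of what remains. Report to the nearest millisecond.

Sorted: 531, 540, 545, 574, 607, 615, 632, 711, 721, 727, 757, 772, 779, 800, 807, 2335
Drop lowest 2 (531, 540) and highest 2 (807, 2335)
Remaining (n=12): Σ = 8240, mean = 8240/12 = 686.667

687 ms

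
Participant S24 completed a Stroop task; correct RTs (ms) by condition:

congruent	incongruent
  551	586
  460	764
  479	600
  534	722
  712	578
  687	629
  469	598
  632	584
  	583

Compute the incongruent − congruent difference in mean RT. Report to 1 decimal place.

M(congruent) = 4524/8 = 565.500
M(incongruent) = 5644/9 = 627.111
Difference = 627.111 − 565.500 = 61.611 ms

61.6 ms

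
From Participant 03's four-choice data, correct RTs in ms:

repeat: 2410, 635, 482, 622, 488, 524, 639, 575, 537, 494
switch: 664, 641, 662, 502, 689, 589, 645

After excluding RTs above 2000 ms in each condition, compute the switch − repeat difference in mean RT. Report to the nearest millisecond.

72 ms

repeat: exclude 2410
M(repeat) = 4996/9 = 555.111
M(switch) = 4392/7 = 627.429
Difference = 627.429 − 555.111 = 72.317 ms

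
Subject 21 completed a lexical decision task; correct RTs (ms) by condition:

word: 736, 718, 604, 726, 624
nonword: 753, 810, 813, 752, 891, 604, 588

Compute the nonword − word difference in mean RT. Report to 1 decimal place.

62.8 ms

M(word) = 3408/5 = 681.600
M(nonword) = 5211/7 = 744.429
Difference = 744.429 − 681.600 = 62.829 ms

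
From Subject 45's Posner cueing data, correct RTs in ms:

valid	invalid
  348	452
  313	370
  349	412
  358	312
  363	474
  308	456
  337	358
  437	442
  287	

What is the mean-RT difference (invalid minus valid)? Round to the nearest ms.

M(valid) = 3100/9 = 344.444
M(invalid) = 3276/8 = 409.500
Difference = 409.500 − 344.444 = 65.056 ms

65 ms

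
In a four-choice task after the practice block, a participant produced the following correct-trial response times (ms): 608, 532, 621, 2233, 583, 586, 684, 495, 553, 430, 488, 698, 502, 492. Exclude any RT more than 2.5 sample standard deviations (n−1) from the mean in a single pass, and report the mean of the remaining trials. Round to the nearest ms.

n = 14, ΣRT = 9505, M = 678.929
Σ(x−M)² = 2677692.93; s = √(2677692.93/13) = 453.846
Cutoffs: 678.929 ± 2.5·453.846 → [-455.7, 1813.5]
Outside: 2233 → excluded.
Retained (n=13): Σ = 7272, mean = 7272/13 = 559.385

559 ms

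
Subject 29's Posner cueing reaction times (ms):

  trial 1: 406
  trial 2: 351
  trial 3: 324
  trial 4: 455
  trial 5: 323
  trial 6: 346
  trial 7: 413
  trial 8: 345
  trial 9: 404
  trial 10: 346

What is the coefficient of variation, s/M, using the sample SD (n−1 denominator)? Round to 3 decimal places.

0.120

n = 10, Σ = 3713, M = 371.3000
Σ(x−M)² = 17972.100; s = √(17972.100/9) = 44.6867
CV = 44.6867 / 371.3000 = 0.12035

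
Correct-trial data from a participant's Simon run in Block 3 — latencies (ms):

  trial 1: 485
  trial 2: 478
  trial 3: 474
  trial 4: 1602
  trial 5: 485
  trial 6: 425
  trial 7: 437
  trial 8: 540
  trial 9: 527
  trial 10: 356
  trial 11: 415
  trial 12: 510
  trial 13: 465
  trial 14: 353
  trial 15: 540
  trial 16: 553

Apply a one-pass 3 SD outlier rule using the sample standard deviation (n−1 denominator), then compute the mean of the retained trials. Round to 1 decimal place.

469.5 ms

n = 16, ΣRT = 8645, M = 540.312
Σ(x−M)² = 1257239.44; s = √(1257239.44/15) = 289.510
Cutoffs: 540.312 ± 3·289.510 → [-328.2, 1408.8]
Outside: 1602 → excluded.
Retained (n=15): Σ = 7043, mean = 7043/15 = 469.533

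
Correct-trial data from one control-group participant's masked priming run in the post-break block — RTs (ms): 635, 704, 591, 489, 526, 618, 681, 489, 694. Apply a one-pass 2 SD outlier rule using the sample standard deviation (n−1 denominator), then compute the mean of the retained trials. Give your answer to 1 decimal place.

603.0 ms

n = 9, ΣRT = 5427, M = 603.000
Σ(x−M)² = 57880.00; s = √(57880.00/8) = 85.059
Cutoffs: 603.000 ± 2·85.059 → [432.9, 773.1]
No RTs fall outside the cutoffs; all 9 retained. Mean = 5427/9 = 603.000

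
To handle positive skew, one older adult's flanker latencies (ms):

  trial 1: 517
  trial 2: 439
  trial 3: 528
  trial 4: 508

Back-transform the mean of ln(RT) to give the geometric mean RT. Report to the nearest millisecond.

497 ms

ln(RT): 6.2480, 6.0845, 6.2691, 6.2305
Mean ln(RT) = 24.8321/4 = 6.20803
Geometric mean = exp(6.20803) = 496.72 ms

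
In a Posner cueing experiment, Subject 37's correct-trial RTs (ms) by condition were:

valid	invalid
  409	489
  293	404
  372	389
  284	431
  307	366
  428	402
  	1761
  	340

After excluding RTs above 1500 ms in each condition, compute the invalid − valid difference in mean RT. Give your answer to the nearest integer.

54 ms

invalid: exclude 1761
M(valid) = 2093/6 = 348.833
M(invalid) = 2821/7 = 403.000
Difference = 403.000 − 348.833 = 54.167 ms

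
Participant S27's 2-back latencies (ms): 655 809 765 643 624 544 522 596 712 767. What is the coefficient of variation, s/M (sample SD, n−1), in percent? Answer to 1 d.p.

n = 10, Σ = 6637, M = 663.7000
Σ(x−M)² = 85448.100; s = √(85448.100/9) = 97.4384
CV = 97.4384 / 663.7000 = 0.14681 = 14.681%

14.7%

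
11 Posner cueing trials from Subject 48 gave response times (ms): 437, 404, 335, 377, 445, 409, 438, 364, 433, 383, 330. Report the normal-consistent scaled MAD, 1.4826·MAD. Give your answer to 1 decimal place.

Sorted: 330, 335, 364, 377, 383, 404, 409, 433, 437, 438, 445 → median = 404
|x − 404| sorted: 0, 5, 21, 27, 29, 33, 34, 40, 41, 69, 74 → MAD = 33
Robust SD ≈ 1.4826 × 33 = 48.926

48.9 ms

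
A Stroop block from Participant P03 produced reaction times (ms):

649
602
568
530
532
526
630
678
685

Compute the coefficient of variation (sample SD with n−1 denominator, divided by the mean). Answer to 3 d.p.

n = 9, Σ = 5400, M = 600.0000
Σ(x−M)² = 32638.000; s = √(32638.000/8) = 63.8729
CV = 63.8729 / 600.0000 = 0.10645

0.106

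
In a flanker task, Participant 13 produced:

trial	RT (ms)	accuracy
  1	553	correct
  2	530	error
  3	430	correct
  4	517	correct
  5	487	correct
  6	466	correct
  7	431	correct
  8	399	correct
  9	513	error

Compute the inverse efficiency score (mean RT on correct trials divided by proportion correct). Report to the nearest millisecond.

603 ms

Correct trials (n=7): 553, 430, 517, 487, 466, 431, 399
Mean correct RT = 3283/7 = 469.0000 ms
Proportion correct = 7/9
IES = 469.0000 / (7/9) = 603.000 ms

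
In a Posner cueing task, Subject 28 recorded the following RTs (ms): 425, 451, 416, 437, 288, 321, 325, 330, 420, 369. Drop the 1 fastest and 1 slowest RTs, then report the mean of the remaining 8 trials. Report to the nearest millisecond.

Sorted: 288, 321, 325, 330, 369, 416, 420, 425, 437, 451
Drop lowest 1 (288) and highest 1 (451)
Remaining (n=8): Σ = 3043, mean = 3043/8 = 380.375

380 ms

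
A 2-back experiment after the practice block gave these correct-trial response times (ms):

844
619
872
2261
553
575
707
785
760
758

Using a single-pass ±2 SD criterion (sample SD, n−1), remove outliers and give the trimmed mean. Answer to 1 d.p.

n = 10, ΣRT = 8734, M = 873.400
Σ(x−M)² = 2244398.40; s = √(2244398.40/9) = 499.377
Cutoffs: 873.400 ± 2·499.377 → [-125.4, 1872.2]
Outside: 2261 → excluded.
Retained (n=9): Σ = 6473, mean = 6473/9 = 719.222

719.2 ms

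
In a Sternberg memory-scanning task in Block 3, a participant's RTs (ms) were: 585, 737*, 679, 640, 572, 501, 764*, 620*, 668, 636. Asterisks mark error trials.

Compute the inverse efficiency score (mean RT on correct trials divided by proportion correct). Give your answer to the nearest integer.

Correct trials (n=7): 585, 679, 640, 572, 501, 668, 636
Mean correct RT = 4281/7 = 611.5714 ms
Proportion correct = 7/10
IES = 611.5714 / (7/10) = 873.673 ms

874 ms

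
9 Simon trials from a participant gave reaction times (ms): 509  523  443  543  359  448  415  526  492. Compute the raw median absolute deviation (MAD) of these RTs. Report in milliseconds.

44 ms

Sorted: 359, 415, 443, 448, 492, 509, 523, 526, 543 → median = 492
|x − 492|: 17, 31, 49, 51, 133, 44, 77, 34, 0
Sorted deviations: 0, 17, 31, 34, 44, 49, 51, 77, 133 → MAD = 44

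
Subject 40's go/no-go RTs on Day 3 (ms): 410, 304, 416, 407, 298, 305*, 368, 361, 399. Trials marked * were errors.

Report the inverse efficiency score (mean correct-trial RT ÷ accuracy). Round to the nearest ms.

Correct trials (n=8): 410, 304, 416, 407, 298, 368, 361, 399
Mean correct RT = 2963/8 = 370.3750 ms
Proportion correct = 8/9
IES = 370.3750 / (8/9) = 416.672 ms

417 ms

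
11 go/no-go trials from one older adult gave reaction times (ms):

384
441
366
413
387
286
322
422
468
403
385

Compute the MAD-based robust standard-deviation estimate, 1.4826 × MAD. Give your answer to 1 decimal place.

38.5 ms

Sorted: 286, 322, 366, 384, 385, 387, 403, 413, 422, 441, 468 → median = 387
|x − 387| sorted: 0, 2, 3, 16, 21, 26, 35, 54, 65, 81, 101 → MAD = 26
Robust SD ≈ 1.4826 × 26 = 38.548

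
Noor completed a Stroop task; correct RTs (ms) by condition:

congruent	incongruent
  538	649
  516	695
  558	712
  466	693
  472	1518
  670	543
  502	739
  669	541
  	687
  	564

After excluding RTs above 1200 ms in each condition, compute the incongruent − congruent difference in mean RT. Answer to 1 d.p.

incongruent: exclude 1518
M(congruent) = 4391/8 = 548.875
M(incongruent) = 5823/9 = 647.000
Difference = 647.000 − 548.875 = 98.125 ms

98.1 ms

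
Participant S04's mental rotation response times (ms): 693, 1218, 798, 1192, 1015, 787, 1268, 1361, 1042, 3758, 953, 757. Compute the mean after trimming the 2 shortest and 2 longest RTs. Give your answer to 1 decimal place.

Sorted: 693, 757, 787, 798, 953, 1015, 1042, 1192, 1218, 1268, 1361, 3758
Drop lowest 2 (693, 757) and highest 2 (1361, 3758)
Remaining (n=8): Σ = 8273, mean = 8273/8 = 1034.125

1034.1 ms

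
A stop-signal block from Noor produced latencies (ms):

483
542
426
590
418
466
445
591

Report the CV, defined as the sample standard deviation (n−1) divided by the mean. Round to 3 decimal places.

n = 8, Σ = 3961, M = 495.1250
Σ(x−M)² = 34624.875; s = √(34624.875/7) = 70.3307
CV = 70.3307 / 495.1250 = 0.14205

0.142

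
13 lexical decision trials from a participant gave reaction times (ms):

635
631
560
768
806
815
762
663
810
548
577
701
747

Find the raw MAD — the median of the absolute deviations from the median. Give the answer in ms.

Sorted: 548, 560, 577, 631, 635, 663, 701, 747, 762, 768, 806, 810, 815 → median = 701
|x − 701|: 66, 70, 141, 67, 105, 114, 61, 38, 109, 153, 124, 0, 46
Sorted deviations: 0, 38, 46, 61, 66, 67, 70, 105, 109, 114, 124, 141, 153 → MAD = 70

70 ms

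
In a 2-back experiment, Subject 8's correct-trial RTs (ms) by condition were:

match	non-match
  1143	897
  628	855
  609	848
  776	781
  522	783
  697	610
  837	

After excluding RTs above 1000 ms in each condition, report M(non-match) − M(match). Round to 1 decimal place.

117.5 ms

match: exclude 1143
M(match) = 4069/6 = 678.167
M(non-match) = 4774/6 = 795.667
Difference = 795.667 − 678.167 = 117.500 ms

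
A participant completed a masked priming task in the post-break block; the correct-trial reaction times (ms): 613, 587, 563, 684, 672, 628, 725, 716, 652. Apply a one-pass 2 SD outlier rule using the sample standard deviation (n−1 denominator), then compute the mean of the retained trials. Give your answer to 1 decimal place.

n = 9, ΣRT = 5840, M = 648.889
Σ(x−M)² = 25004.89; s = √(25004.89/8) = 55.907
Cutoffs: 648.889 ± 2·55.907 → [537.1, 760.7]
No RTs fall outside the cutoffs; all 9 retained. Mean = 5840/9 = 648.889

648.9 ms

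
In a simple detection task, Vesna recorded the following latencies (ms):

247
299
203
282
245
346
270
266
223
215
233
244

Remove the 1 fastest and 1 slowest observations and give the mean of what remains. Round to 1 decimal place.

Sorted: 203, 215, 223, 233, 244, 245, 247, 266, 270, 282, 299, 346
Drop lowest 1 (203) and highest 1 (346)
Remaining (n=10): Σ = 2524, mean = 2524/10 = 252.400

252.4 ms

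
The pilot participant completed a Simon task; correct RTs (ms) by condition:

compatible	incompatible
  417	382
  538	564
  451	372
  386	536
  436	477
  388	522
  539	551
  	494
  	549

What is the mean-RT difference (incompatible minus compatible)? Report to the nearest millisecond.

43 ms

M(compatible) = 3155/7 = 450.714
M(incompatible) = 4447/9 = 494.111
Difference = 494.111 − 450.714 = 43.397 ms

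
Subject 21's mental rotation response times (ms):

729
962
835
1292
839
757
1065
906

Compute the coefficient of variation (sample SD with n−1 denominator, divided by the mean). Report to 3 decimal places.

n = 8, Σ = 7385, M = 923.1250
Σ(x−M)² = 238126.875; s = √(238126.875/7) = 184.4400
CV = 184.4400 / 923.1250 = 0.19980

0.200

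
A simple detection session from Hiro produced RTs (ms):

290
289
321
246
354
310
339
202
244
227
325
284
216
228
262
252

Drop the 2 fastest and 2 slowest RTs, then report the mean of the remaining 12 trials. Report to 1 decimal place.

Sorted: 202, 216, 227, 228, 244, 246, 252, 262, 284, 289, 290, 310, 321, 325, 339, 354
Drop lowest 2 (202, 216) and highest 2 (339, 354)
Remaining (n=12): Σ = 3278, mean = 3278/12 = 273.167

273.2 ms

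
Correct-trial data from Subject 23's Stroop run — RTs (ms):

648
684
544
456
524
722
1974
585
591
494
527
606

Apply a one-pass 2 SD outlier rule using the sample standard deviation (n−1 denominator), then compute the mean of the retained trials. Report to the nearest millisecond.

580 ms

n = 12, ΣRT = 8355, M = 696.250
Σ(x−M)² = 1847506.25; s = √(1847506.25/11) = 409.823
Cutoffs: 696.250 ± 2·409.823 → [-123.4, 1515.9]
Outside: 1974 → excluded.
Retained (n=11): Σ = 6381, mean = 6381/11 = 580.091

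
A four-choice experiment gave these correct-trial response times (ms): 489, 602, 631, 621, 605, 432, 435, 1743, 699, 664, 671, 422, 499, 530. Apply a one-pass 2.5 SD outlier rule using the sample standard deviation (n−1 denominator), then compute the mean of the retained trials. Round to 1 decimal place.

n = 14, ΣRT = 9043, M = 645.929
Σ(x−M)² = 1411840.93; s = √(1411840.93/13) = 329.550
Cutoffs: 645.929 ± 2.5·329.550 → [-177.9, 1469.8]
Outside: 1743 → excluded.
Retained (n=13): Σ = 7300, mean = 7300/13 = 561.538

561.5 ms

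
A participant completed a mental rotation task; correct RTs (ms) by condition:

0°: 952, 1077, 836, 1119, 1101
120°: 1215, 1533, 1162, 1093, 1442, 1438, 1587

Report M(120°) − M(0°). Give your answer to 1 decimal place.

M(0°) = 5085/5 = 1017.000
M(120°) = 9470/7 = 1352.857
Difference = 1352.857 − 1017.000 = 335.857 ms

335.9 ms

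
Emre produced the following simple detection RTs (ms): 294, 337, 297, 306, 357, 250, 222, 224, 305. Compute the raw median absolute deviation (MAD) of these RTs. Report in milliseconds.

Sorted: 222, 224, 250, 294, 297, 305, 306, 337, 357 → median = 297
|x − 297|: 3, 40, 0, 9, 60, 47, 75, 73, 8
Sorted deviations: 0, 3, 8, 9, 40, 47, 60, 73, 75 → MAD = 40

40 ms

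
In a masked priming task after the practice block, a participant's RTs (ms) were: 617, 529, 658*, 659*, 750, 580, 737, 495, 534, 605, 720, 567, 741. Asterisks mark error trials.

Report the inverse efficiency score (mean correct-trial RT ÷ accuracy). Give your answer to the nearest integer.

739 ms

Correct trials (n=11): 617, 529, 750, 580, 737, 495, 534, 605, 720, 567, 741
Mean correct RT = 6875/11 = 625.0000 ms
Proportion correct = 11/13
IES = 625.0000 / (11/13) = 738.636 ms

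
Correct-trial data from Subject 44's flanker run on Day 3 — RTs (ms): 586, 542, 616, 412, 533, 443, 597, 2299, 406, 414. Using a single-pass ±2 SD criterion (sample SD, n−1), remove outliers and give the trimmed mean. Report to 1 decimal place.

505.4 ms

n = 10, ΣRT = 6848, M = 684.800
Σ(x−M)² = 2955229.60; s = √(2955229.60/9) = 573.026
Cutoffs: 684.800 ± 2·573.026 → [-461.3, 1830.9]
Outside: 2299 → excluded.
Retained (n=9): Σ = 4549, mean = 4549/9 = 505.444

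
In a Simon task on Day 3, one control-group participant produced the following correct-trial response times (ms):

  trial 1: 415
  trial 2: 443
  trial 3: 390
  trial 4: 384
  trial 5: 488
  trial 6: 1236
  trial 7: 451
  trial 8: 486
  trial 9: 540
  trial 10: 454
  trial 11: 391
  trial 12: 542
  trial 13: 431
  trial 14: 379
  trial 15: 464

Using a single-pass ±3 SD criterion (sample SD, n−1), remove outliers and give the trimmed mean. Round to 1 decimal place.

n = 15, ΣRT = 7494, M = 499.600
Σ(x−M)² = 618523.60; s = √(618523.60/14) = 210.191
Cutoffs: 499.600 ± 3·210.191 → [-131.0, 1130.2]
Outside: 1236 → excluded.
Retained (n=14): Σ = 6258, mean = 6258/14 = 447.000

447.0 ms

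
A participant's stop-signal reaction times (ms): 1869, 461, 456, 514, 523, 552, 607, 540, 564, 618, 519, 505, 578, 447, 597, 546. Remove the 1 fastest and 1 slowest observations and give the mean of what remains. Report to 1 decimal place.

Sorted: 447, 456, 461, 505, 514, 519, 523, 540, 546, 552, 564, 578, 597, 607, 618, 1869
Drop lowest 1 (447) and highest 1 (1869)
Remaining (n=14): Σ = 7580, mean = 7580/14 = 541.429

541.4 ms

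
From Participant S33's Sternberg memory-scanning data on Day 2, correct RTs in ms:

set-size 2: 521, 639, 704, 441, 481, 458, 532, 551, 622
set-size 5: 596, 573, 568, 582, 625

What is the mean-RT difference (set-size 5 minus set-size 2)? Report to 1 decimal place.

38.9 ms

M(set-size 2) = 4949/9 = 549.889
M(set-size 5) = 2944/5 = 588.800
Difference = 588.800 − 549.889 = 38.911 ms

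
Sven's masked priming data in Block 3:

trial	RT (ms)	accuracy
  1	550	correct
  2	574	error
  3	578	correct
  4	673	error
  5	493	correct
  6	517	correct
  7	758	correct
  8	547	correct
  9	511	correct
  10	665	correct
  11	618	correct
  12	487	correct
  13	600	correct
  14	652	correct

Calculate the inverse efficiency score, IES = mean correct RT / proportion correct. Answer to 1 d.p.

Correct trials (n=12): 550, 578, 493, 517, 758, 547, 511, 665, 618, 487, 600, 652
Mean correct RT = 6976/12 = 581.3333 ms
Proportion correct = 12/14
IES = 581.3333 / (12/14) = 678.222 ms

678.2 ms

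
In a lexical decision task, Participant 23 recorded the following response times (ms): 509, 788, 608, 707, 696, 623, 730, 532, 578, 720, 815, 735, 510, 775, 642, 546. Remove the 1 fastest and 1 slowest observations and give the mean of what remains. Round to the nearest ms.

656 ms

Sorted: 509, 510, 532, 546, 578, 608, 623, 642, 696, 707, 720, 730, 735, 775, 788, 815
Drop lowest 1 (509) and highest 1 (815)
Remaining (n=14): Σ = 9190, mean = 9190/14 = 656.429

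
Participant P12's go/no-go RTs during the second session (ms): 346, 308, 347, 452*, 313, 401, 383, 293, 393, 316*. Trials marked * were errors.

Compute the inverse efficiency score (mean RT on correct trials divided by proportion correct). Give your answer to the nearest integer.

435 ms

Correct trials (n=8): 346, 308, 347, 313, 401, 383, 293, 393
Mean correct RT = 2784/8 = 348.0000 ms
Proportion correct = 8/10
IES = 348.0000 / (8/10) = 435.000 ms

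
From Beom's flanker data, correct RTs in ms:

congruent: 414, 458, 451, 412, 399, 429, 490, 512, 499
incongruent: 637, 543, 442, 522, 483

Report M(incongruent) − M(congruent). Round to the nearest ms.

74 ms

M(congruent) = 4064/9 = 451.556
M(incongruent) = 2627/5 = 525.400
Difference = 525.400 − 451.556 = 73.844 ms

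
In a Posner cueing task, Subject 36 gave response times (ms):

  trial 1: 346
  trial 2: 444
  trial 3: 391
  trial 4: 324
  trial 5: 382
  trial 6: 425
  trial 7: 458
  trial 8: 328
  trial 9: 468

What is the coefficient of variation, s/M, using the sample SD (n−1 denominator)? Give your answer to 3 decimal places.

n = 9, Σ = 3566, M = 396.2222
Σ(x−M)² = 24701.556; s = √(24701.556/8) = 55.5670
CV = 55.5670 / 396.2222 = 0.14024

0.140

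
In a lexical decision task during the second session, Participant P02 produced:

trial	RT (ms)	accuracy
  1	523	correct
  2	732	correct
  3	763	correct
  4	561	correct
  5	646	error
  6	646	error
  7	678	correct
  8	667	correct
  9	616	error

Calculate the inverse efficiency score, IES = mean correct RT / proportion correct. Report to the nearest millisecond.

Correct trials (n=6): 523, 732, 763, 561, 678, 667
Mean correct RT = 3924/6 = 654.0000 ms
Proportion correct = 6/9
IES = 654.0000 / (6/9) = 981.000 ms

981 ms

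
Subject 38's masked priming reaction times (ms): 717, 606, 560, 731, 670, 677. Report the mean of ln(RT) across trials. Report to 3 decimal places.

6.488

ln(RT): 6.5751, 6.4069, 6.3279, 6.5944, 6.5073, 6.5177
Σ ln(RT) = 38.9293
Mean = 38.9293/6 = 6.48821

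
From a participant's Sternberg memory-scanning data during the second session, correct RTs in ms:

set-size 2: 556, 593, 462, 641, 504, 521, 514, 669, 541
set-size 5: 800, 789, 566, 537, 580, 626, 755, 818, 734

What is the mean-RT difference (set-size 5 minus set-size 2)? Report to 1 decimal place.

133.8 ms

M(set-size 2) = 5001/9 = 555.667
M(set-size 5) = 6205/9 = 689.444
Difference = 689.444 − 555.667 = 133.778 ms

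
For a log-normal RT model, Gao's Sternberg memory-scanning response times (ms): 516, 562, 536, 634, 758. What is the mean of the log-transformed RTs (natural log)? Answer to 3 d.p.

6.389

ln(RT): 6.2461, 6.3315, 6.2841, 6.4520, 6.6307
Σ ln(RT) = 31.9445
Mean = 31.9445/5 = 6.38890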